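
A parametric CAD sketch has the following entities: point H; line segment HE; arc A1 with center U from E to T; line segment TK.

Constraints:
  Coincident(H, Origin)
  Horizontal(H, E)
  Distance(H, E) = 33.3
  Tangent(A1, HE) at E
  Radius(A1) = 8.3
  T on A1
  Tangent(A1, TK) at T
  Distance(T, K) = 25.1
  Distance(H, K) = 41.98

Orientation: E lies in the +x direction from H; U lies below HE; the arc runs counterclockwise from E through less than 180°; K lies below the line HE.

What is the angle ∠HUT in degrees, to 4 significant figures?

14.68°

H is at the origin; H and E share the same y with |HE| = 33.3 and E on the +x side, so E = (33.30, 0.000). Since A1 is tangent to HE there, UE ⟂ HE, so U = E + (0, -8.3) = (33.30, -8.300). Since UT ⟂ TK (tangency), |UK| = √(8.3² + 25.1²) = 26.44 regardless of where T sits on A1. So K lies on both circle(H, 41.98) and circle(U, 26.44); the below-HE intersection is K = (25.30, -33.50). T is the foot of the tangent from K: T = (25.00, -8.400).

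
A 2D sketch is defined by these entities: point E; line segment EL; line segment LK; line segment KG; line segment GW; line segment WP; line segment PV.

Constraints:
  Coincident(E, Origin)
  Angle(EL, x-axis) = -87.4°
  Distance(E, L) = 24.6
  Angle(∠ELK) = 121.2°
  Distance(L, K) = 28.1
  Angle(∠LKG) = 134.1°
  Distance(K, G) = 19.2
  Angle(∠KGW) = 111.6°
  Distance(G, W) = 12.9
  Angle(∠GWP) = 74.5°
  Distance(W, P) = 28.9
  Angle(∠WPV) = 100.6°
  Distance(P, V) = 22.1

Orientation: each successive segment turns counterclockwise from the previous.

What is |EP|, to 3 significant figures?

30.1

E is at the origin; EL runs at -87.4° with length 24.6, so L = (1.12, -24.6). ∠ELK = 121.2° gives LK at -28.6° from the x-axis; with |LK| = 28.1, K = (25.8, -38.0). ∠LKG = 134.1° gives KG at 17.3° from the x-axis; with |KG| = 19.2, G = (44.1, -32.3). ∠KGW = 111.6° gives GW at 85.7° from the x-axis; with |GW| = 12.9, W = (45.1, -19.5). ∠GWP = 74.5° gives WP at -169° from the x-axis; with |WP| = 28.9, P = (16.7, -25.1). Then |EP| = |P − E| = 30.1.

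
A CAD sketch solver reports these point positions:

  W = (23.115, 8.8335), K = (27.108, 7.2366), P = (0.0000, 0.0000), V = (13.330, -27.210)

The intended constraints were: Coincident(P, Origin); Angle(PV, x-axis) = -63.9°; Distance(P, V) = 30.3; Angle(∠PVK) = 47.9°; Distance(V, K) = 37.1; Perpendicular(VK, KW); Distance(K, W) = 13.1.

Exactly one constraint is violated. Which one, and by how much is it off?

Distance(K, W) = 13.1 — off by 8.80.

P = (0.00, 0.00) ✓; PV at -63.90° ✓; |PV| = 30.30 ✓; ∠PVK = 47.90° ✓; |VK| = 37.10 ✓; ∠(VK, KW) = 90.00° ✓; |KW| = 4.300 ✗.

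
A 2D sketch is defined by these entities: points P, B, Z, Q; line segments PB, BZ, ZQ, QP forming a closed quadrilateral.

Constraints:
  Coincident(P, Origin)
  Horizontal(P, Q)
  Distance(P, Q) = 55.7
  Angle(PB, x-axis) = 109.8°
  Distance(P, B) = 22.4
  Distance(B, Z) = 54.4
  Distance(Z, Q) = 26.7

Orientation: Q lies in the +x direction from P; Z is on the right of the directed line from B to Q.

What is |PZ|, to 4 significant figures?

36.49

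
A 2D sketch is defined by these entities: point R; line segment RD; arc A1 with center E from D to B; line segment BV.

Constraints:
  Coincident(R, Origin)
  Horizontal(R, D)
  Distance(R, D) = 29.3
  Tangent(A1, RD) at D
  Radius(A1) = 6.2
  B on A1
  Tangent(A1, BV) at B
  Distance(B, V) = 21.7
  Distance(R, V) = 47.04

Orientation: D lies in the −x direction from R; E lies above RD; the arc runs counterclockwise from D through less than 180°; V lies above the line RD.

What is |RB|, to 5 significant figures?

26.640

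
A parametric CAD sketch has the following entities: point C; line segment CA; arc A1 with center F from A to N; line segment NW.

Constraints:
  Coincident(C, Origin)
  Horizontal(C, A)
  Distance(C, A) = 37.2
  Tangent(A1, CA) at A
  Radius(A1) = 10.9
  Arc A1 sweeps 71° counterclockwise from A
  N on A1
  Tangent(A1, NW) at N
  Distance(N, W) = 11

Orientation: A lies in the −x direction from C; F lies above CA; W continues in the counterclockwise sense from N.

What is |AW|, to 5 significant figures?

22.539

C is at the origin; C and A share the same y with |CA| = 37.2 and A on the −x side, so A = (-37.200, 0.0000). A1 meets CA tangentially, so FA is at right angles to CA, so F = A + (0, 10.9) = (-37.200, 10.900). On A1, A sits at bearing -90° from F; a 71° counterclockwise sweep puts N at bearing -19°, so N = F + 10.9·(cos -19°, sin -19°) = (-26.894, 7.3513). Since A1 is tangent to NW there, FN ⟂ NW, so NW runs along (−sin -19°, cos -19°); with |NW| = 11.0, W = (-23.313, 17.752). Then |AW| = |W − A| = 22.539.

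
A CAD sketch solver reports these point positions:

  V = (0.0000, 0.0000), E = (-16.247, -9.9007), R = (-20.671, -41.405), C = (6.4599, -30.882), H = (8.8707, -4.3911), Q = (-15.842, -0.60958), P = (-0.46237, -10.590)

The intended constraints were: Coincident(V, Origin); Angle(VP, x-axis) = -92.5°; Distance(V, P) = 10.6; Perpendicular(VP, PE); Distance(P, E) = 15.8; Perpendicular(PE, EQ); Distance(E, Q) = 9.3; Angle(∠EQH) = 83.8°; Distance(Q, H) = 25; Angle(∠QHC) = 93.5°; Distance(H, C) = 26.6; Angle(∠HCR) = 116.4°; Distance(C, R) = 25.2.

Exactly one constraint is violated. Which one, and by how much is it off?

Distance(C, R) = 25.2 — off by 3.90.

V = (0.00, 0.00) ✓; VP at -92.50° ✓; |VP| = 10.60 ✓; ∠(VP, PE) = 90.00° ✓; |PE| = 15.80 ✓; ∠(PE, EQ) = 90.00° ✓; |EQ| = 9.300 ✓; ∠EQH = 83.80° ✓; |QH| = 25.00 ✓; ∠QHC = 93.50° ✓; |HC| = 26.60 ✓; ∠HCR = 116.4° ✓; |CR| = 29.10 ✗.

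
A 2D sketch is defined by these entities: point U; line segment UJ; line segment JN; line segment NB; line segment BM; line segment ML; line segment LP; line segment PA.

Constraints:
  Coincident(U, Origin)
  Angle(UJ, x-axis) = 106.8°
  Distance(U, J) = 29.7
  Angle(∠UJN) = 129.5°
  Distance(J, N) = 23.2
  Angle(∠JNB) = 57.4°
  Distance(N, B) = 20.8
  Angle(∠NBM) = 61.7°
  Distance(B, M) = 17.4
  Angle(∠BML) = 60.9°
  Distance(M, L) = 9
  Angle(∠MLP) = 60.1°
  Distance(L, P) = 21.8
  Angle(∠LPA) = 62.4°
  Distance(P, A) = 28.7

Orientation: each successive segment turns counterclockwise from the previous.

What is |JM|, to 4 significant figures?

4.225

U is at the origin; UJ runs at 106.8° with length 29.7, so J = (-8.584, 28.43). ∠UJN = 129.5° gives JN at 157.3° from the x-axis; with |JN| = 23.2, N = (-29.99, 37.39). ∠JNB = 57.4° gives NB at -80.10° from the x-axis; with |NB| = 20.8, B = (-26.41, 16.90). ∠NBM = 61.7° gives BM at 38.20° from the x-axis; with |BM| = 17.4, M = (-12.74, 27.66). Then |JM| = |M − J| = 4.225.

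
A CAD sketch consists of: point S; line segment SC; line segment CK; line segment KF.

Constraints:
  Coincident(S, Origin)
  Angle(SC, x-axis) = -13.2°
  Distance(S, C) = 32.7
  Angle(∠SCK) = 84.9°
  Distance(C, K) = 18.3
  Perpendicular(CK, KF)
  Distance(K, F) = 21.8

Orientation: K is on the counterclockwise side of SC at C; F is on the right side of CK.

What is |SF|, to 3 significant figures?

56.5

S is at the origin; SC runs at -13.2° with length 32.7, so C = 32.7·(cos -13.2°, sin -13.2°) = (31.8, -7.47). ∠SCK = 84.9°, so CK runs at -13.2° + (180° − 84.9°) = 81.9° from the x-axis; with |CK| = 18.3, K = C + 18.3·(cos 81.9°, sin 81.9°) = (34.4, 10.7). The perpendicularity gives KF at right angles to CK; with |KF| = 21.8 on the right of CK, F = K + 21.8·(0.990, -0.141) = (56.0, 7.58). Then |SF| = |F − S| = 56.5.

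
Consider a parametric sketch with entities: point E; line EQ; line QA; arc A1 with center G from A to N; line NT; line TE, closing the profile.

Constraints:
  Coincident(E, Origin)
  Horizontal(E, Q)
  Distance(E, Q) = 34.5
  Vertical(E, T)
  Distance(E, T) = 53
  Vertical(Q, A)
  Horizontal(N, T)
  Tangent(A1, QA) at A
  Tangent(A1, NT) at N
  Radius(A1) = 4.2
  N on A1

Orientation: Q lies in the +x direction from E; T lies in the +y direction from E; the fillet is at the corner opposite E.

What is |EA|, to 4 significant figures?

59.76

The virtual corner opposite E is at (34.50, 53.00). The tangent condition forces GA to be normal to QA and since A1 is tangent to NT there, GN ⟂ NT, with radius 4.2, so the center G sits 4.2 in from both sides at G = (30.30, 48.80). That places the tangent points at A = (34.50, 48.80) on QA and N = (30.30, 53.00) on NT. Then |EA| = |A − E| = 59.76.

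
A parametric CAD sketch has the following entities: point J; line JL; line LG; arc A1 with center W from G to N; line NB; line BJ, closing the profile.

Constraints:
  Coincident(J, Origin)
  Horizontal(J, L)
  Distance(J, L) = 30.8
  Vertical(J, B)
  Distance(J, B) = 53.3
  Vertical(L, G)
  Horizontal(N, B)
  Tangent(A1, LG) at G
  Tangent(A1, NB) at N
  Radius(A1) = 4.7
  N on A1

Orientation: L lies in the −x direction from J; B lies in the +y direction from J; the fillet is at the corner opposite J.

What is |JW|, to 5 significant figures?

55.165

J is at the origin; JL is horizontal with |JL| = 30.8 and L on the −x side, so L = (-30.800, 0.0000). JB is vertical with |JB| = 53.3 and B on the +y side, so B = (0.0000, 53.300). The virtual corner opposite J is at (-30.800, 53.300). Since A1 is tangent to LG there, WG ⟂ LG and tangency of A1 to NB means the radius WN is perpendicular to NB, with radius 4.7, so the center W sits 4.7 in from both sides at W = (-26.100, 48.600). Then |JW| = |W − J| = 55.165.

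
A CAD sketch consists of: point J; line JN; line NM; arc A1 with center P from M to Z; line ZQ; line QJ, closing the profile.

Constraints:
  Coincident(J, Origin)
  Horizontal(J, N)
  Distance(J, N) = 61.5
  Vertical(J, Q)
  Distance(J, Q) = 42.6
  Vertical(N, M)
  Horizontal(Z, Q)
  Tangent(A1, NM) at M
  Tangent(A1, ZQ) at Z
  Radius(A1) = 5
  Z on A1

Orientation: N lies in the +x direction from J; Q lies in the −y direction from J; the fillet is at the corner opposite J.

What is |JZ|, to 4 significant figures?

70.76

J is at the origin; JN is horizontal with |JN| = 61.5 and N on the +x side, so N = (61.50, 0.000). JQ is vertical with |JQ| = 42.6 and Q on the −y side, so Q = (0.000, -42.60). The virtual corner opposite J is at (61.50, -42.60). Tangency of A1 to NM means the radius PM is perpendicular to NM and tangency of A1 to ZQ means the radius PZ is perpendicular to ZQ, with radius 5.0, so the center P sits 5.0 in from both sides at P = (56.50, -37.60). That places the tangent points at M = (61.50, -37.60) on NM and Z = (56.50, -42.60) on ZQ. Then |JZ| = |Z − J| = 70.76.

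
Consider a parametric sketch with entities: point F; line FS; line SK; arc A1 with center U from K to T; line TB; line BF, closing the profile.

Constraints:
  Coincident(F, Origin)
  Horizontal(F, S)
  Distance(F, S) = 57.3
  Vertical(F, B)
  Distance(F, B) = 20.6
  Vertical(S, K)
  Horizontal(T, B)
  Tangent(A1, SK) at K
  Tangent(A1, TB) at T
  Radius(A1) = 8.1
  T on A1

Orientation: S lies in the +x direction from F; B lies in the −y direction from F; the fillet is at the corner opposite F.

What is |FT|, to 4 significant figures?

53.34

F is at the origin; F and S share the same y with |FS| = 57.3 and S on the +x side, so S = (57.30, 0.000). FB is vertical with |FB| = 20.6 and B on the −y side, so B = (0.000, -20.60). The virtual corner opposite F is at (57.30, -20.60). The tangent condition forces UK to be normal to SK and the tangent condition forces UT to be normal to TB, with radius 8.1, so the center U sits 8.1 in from both sides at U = (49.20, -12.50). That places the tangent points at K = (57.30, -12.50) on SK and T = (49.20, -20.60) on TB. Then |FT| = |T − F| = 53.34.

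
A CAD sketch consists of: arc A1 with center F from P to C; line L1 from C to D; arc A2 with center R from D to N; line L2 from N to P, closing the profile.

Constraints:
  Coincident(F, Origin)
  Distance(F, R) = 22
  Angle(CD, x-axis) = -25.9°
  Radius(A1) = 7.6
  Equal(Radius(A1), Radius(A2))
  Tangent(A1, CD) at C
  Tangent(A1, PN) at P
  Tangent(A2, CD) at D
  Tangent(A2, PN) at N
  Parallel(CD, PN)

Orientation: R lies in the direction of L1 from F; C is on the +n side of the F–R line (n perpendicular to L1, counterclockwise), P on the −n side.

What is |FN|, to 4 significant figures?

23.28

The slot axis is L1's direction at -25.9°, so u = (cos -25.9°, sin -25.9°) = (0.8996, -0.4368) and n = (−sin -25.9°, cos -25.9°) = (0.4368, 0.8996). F is at the origin and R lies 22.0 along u from F, so R = 22.0·u = (19.79, -9.610). Tangency of A1 to both parallel lines with radius 7.6 puts C and P at F ± 7.6·n: C = (3.320, 6.837), P = (-3.320, -6.837). Equal radii place D and N the same way about R: D = R + 7.6·n = (23.11, -2.773), N = R − 7.6·n = (16.47, -16.45). Then |FN| = |N − F| = 23.28.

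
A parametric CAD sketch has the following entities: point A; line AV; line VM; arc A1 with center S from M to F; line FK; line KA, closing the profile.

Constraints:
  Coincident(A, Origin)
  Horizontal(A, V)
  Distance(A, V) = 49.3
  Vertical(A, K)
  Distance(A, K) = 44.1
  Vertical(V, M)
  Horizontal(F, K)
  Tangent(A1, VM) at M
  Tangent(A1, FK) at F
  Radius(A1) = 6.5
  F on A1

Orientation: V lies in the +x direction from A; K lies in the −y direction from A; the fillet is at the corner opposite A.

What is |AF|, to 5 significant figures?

61.454

The virtual corner opposite A is at (49.300, -44.100). Tangency of A1 to VM means the radius SM is perpendicular to VM and tangency of A1 to FK means the radius SF is perpendicular to FK, with radius 6.5, so the center S sits 6.5 in from both sides at S = (42.800, -37.600). That places the tangent points at M = (49.300, -37.600) on VM and F = (42.800, -44.100) on FK. Then |AF| = |F − A| = 61.454.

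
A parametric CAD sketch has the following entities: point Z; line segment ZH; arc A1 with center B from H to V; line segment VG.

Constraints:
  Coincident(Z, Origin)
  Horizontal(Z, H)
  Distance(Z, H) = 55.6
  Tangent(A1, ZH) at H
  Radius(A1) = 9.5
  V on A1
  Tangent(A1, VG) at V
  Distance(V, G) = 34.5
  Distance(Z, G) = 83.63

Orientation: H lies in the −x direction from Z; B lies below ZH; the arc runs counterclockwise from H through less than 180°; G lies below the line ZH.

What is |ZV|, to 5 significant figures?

65.231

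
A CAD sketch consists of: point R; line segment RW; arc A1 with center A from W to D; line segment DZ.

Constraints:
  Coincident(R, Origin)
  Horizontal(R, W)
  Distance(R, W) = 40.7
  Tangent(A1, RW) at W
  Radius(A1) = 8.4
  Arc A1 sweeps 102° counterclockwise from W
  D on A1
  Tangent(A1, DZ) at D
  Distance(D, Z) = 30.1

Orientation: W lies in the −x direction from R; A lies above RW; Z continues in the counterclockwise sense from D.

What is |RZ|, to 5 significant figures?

55.391

On A1, W sits at bearing -90° from A; a 102° counterclockwise sweep puts D at bearing 12°, so D = A + 8.4·(cos 12°, sin 12°) = (-32.484, 10.146). A1 meets DZ tangentially, so AD is at right angles to DZ, so DZ runs along (−sin 12°, cos 12°); with |DZ| = 30.1, Z = (-38.742, 39.589). Then |RZ| = |Z − R| = 55.391.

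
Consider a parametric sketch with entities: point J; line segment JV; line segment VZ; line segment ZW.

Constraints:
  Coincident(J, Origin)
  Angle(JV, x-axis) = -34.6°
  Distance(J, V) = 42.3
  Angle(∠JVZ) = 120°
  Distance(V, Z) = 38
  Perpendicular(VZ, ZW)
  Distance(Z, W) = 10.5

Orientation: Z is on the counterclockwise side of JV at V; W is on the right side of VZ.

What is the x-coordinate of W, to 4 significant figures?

73.65

J is at the origin; JV runs at -34.6° with length 42.3, so V = 42.3·(cos -34.6°, sin -34.6°) = (34.82, -24.02). ∠JVZ = 120.0°, so VZ runs at -34.6° + (180° − 120.0°) = 25.40° from the x-axis; with |VZ| = 38.0, Z = V + 38.0·(cos 25.40°, sin 25.40°) = (69.15, -7.720). VZ is perpendicular to ZW; with |ZW| = 10.5 on the right of VZ, W = Z + 10.5·(0.4289, -0.9033) = (73.65, -17.21). So W.x = 73.65.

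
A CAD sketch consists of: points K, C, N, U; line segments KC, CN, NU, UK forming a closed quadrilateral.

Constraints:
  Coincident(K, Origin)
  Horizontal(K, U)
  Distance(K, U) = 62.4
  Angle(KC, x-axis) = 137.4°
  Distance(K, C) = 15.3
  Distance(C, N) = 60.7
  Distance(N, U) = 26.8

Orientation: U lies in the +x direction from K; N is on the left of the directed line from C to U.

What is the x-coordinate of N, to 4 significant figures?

48.17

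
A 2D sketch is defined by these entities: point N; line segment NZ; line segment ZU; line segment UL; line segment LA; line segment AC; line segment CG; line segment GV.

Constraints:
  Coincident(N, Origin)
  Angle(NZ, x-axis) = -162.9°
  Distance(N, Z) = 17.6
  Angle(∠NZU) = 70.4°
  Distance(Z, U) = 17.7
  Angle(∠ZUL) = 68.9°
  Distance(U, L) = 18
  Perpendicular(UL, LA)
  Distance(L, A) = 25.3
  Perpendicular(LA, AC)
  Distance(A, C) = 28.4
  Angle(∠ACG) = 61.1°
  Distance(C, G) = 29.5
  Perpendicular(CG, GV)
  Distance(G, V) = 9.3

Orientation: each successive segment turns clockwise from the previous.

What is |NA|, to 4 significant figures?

20.34

N is at the origin; NZ runs at -162.9° with length 17.6, so Z = (-16.82, -5.175). ∠NZU = 70.4° gives ZU at 87.50° from the x-axis; with |ZU| = 17.7, U = (-16.05, 12.51). ∠ZUL = 68.9° gives UL at -23.60° from the x-axis; with |UL| = 18.0, L = (0.4446, 5.302). The perpendicularity gives LA at right angles to UL, so LA runs at -113.6°; with |LA| = 25.3, A = (-9.684, -17.88). Then |NA| = |A − N| = 20.34.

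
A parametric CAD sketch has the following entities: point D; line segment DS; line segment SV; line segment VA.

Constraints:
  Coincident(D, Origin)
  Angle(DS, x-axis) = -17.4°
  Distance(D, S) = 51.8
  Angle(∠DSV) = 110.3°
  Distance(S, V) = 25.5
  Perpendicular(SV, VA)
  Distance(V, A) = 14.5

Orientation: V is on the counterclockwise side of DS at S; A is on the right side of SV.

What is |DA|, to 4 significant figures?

76.61

D is at the origin; DS runs at -17.4° with length 51.8, so S = 51.8·(cos -17.4°, sin -17.4°) = (49.43, -15.49). ∠DSV = 110.3°, so SV runs at -17.4° + (180° − 110.3°) = 52.30° from the x-axis; with |SV| = 25.5, V = S + 25.5·(cos 52.30°, sin 52.30°) = (65.02, 4.686). The perpendicularity gives VA at right angles to SV; with |VA| = 14.5 on the right of SV, A = V + 14.5·(0.7912, -0.6115) = (76.50, -4.181). Then |DA| = |A − D| = 76.61.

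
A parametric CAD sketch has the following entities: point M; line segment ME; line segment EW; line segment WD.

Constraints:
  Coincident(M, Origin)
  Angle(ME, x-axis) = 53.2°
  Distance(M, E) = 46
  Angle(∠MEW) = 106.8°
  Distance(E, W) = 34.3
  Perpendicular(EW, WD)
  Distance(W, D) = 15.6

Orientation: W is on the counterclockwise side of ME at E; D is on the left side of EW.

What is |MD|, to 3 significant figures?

55.4

∠MEW = 106.8°, so EW runs at 53.2° + (180° − 106.8°) = 126° from the x-axis; with |EW| = 34.3, W = E + 34.3·(cos 126°, sin 126°) = (7.20, 64.4). EW ⟂ WD; with |WD| = 15.6 on the left of EW, D = W + 15.6·(-0.805, -0.593) = (-5.36, 55.2). Then |MD| = |D − M| = 55.4.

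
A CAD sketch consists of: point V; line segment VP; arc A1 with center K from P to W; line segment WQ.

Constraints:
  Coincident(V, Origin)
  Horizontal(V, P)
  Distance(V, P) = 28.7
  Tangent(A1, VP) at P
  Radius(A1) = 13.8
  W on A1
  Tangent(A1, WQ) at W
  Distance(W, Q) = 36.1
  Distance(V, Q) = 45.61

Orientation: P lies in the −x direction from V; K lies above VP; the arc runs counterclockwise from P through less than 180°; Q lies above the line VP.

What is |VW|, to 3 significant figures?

18.5

Checks: |KW| = 13.80 ✓; ∠(KW, WQ) = 90.00° ✓; |WQ| = 36.10 ✓; |VQ| = 45.61 ✓.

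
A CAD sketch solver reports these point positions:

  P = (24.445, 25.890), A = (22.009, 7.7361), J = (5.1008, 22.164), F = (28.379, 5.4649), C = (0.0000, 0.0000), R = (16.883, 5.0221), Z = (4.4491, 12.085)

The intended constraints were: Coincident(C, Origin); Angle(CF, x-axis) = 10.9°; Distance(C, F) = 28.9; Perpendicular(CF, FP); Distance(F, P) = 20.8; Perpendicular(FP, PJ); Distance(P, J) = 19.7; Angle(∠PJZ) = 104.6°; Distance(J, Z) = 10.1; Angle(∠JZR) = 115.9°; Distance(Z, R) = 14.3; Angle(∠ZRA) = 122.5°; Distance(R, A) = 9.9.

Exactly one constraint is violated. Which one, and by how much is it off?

Distance(R, A) = 9.9 — off by 4.10.

C = (0.00, 0.00) ✓; CF at 10.90° ✓; |CF| = 28.90 ✓; ∠(CF, FP) = 90.00° ✓; |FP| = 20.80 ✓; ∠(FP, PJ) = 90.00° ✓; |PJ| = 19.70 ✓; ∠PJZ = 104.6° ✓; |JZ| = 10.10 ✓; ∠JZR = 115.9° ✓; |ZR| = 14.30 ✓; ∠ZRA = 122.5° ✓; |RA| = 5.800 ✗.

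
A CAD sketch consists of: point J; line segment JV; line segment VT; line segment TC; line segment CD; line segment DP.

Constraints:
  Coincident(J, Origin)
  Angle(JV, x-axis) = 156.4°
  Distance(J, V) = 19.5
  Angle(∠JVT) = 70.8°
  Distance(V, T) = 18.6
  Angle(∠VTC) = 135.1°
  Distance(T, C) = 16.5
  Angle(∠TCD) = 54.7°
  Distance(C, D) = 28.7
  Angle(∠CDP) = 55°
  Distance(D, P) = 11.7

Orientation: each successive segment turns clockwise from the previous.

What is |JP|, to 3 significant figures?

12.5

J is at the origin; JV runs at 156.4° with length 19.5, so V = (-17.9, 7.81). ∠JVT = 70.8° gives VT at 47.2° from the x-axis; with |VT| = 18.6, T = (-5.23, 21.5). ∠VTC = 135.1° gives TC at 2.30° from the x-axis; with |TC| = 16.5, C = (11.3, 22.1). ∠TCD = 54.7° gives CD at -123° from the x-axis; with |CD| = 28.7, D = (-4.38, -1.95). ∠CDP = 55.0° gives DP at 112° from the x-axis; with |DP| = 11.7, P = (-8.76, 8.89). Then |JP| = |P − J| = 12.5.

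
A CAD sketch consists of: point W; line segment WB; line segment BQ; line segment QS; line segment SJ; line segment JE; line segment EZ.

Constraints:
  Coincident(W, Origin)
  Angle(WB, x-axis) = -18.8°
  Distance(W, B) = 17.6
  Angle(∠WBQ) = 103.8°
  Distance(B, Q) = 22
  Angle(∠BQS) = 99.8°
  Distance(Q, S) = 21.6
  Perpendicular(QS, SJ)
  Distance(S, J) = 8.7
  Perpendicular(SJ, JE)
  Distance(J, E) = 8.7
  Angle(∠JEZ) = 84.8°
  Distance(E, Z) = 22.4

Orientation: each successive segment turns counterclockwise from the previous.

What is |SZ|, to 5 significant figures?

15.155

SJ is perpendicular to JE, so JE runs at -42.400°; with |JE| = 8.7, E = (13.121, 15.136). ∠JEZ = 84.8° gives EZ at 52.800° from the x-axis; with |EZ| = 22.4, Z = (26.664, 32.978). Then |SZ| = |Z − S| = 15.155.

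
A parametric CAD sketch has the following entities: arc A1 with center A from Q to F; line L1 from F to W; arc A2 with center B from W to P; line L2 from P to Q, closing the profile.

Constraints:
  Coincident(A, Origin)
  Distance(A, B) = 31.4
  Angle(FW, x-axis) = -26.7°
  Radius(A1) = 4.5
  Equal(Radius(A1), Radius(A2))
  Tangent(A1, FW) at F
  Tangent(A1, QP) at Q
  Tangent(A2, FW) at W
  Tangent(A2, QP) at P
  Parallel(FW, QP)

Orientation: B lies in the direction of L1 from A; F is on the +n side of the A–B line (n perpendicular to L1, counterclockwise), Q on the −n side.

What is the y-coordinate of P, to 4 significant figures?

-18.13

The slot axis is L1's direction at -26.7°, so u = (cos -26.7°, sin -26.7°) = (0.8934, -0.4493) and n = (−sin -26.7°, cos -26.7°) = (0.4493, 0.8934). A is at the origin and B lies 31.4 along u from A, so B = 31.4·u = (28.05, -14.11). Tangency of A1 to both parallel lines with radius 4.5 puts F and Q at A ± 4.5·n: F = (2.022, 4.020), Q = (-2.022, -4.020). Equal radii place W and P the same way about B: W = B + 4.5·n = (30.07, -10.09), P = B − 4.5·n = (26.03, -18.13). So P.y = -18.13.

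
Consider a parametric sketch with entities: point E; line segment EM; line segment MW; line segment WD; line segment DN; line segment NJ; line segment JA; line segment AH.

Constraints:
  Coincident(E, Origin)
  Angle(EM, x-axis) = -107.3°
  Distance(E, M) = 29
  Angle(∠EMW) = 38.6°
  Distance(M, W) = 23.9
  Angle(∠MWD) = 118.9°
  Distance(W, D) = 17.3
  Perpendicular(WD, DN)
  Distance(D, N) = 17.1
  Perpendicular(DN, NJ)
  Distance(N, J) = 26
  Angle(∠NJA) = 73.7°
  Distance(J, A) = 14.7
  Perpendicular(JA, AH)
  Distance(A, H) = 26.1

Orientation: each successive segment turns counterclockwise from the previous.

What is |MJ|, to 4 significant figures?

4.769

E is at the origin; EM runs at -107.3° with length 29.0, so M = (-8.624, -27.69). ∠EMW = 38.6° gives MW at 34.10° from the x-axis; with |MW| = 23.9, W = (11.17, -14.29). ∠MWD = 118.9° gives WD at 95.20° from the x-axis; with |WD| = 17.3, D = (9.599, 2.940). WD ⟂ DN, so DN runs at -174.8°; with |DN| = 17.1, N = (-7.431, 1.390). DN is perpendicular to NJ, so NJ runs at -84.80°; with |NJ| = 26.0, J = (-5.074, -24.50). Then |MJ| = |J − M| = 4.769.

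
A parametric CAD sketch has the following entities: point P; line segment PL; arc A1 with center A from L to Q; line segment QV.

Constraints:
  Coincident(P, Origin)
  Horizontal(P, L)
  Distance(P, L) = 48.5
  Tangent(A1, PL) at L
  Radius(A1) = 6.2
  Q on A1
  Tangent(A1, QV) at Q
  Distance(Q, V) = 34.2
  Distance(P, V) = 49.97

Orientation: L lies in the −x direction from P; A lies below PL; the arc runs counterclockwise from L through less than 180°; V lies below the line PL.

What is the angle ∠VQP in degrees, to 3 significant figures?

64.0°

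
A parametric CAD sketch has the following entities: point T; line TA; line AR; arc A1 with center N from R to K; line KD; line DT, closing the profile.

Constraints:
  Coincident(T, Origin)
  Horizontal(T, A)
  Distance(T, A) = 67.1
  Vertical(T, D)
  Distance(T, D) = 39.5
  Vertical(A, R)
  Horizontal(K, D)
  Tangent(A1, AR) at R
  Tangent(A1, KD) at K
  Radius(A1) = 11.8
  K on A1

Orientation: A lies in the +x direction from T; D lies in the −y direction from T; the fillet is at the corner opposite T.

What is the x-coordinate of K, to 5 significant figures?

55.300

The virtual corner opposite T is at (67.100, -39.500). A1 meets AR tangentially, so NR is at right angles to AR and the tangent condition forces NK to be normal to KD, with radius 11.8, so the center N sits 11.8 in from both sides at N = (55.300, -27.700). That places the tangent points at R = (67.100, -27.700) on AR and K = (55.300, -39.500) on KD. So K.x = 55.300.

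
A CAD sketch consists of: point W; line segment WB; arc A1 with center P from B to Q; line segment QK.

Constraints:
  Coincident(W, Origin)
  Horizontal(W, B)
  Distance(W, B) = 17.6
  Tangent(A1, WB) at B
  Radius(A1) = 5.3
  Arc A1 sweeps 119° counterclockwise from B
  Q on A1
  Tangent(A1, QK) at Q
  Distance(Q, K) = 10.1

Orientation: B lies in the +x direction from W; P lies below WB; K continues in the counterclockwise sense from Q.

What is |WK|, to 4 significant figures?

24.45

W is at the origin; W and B share the same y with |WB| = 17.6 and B on the +x side, so B = (17.60, 0.000). The tangent condition forces PB to be normal to WB, so P = B + (0, -5.3) = (17.60, -5.300). On A1, B sits at bearing 90° from P; a 119° counterclockwise sweep puts Q at bearing 209°, so Q = P + 5.3·(cos 209°, sin 209°) = (12.96, -7.869). The tangent condition forces PQ to be normal to QK, so QK runs along (−sin 209°, cos 209°); with |QK| = 10.1, K = (17.86, -16.70). Then |WK| = |K − W| = 24.45.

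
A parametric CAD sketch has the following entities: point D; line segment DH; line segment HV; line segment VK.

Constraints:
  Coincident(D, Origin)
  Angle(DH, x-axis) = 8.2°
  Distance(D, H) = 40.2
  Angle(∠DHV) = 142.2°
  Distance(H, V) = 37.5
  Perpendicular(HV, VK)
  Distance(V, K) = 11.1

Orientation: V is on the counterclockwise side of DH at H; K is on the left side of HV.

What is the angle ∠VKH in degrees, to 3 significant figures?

73.5°

∠DHV = 142.2°, so HV runs at 8.2° + (180° − 142.2°) = 46.0° from the x-axis; with |HV| = 37.5, V = H + 37.5·(cos 46.0°, sin 46.0°) = (65.8, 32.7). The perpendicularity gives VK at right angles to HV; with |VK| = 11.1 on the left of HV, K = V + 11.1·(-0.719, 0.695) = (57.9, 40.4). Then cos ∠VKH = KV·KH / (|KV||KH|), giving 73.5°.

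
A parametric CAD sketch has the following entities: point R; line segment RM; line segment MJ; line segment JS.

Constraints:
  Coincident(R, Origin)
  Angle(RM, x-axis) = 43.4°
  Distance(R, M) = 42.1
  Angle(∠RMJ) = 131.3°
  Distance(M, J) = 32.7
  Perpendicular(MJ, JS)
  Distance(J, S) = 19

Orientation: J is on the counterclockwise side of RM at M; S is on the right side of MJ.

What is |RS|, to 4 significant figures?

78.88

R is at the origin; RM runs at 43.4° with length 42.1, so M = 42.1·(cos 43.4°, sin 43.4°) = (30.59, 28.93). ∠RMJ = 131.3°, so MJ runs at 43.4° + (180° − 131.3°) = 92.10° from the x-axis; with |MJ| = 32.7, J = M + 32.7·(cos 92.10°, sin 92.10°) = (29.39, 61.60). MJ ⟂ JS; with |JS| = 19.0 on the right of MJ, S = J + 19.0·(0.9993, 0.03664) = (48.38, 62.30). Then |RS| = |S − R| = 78.88.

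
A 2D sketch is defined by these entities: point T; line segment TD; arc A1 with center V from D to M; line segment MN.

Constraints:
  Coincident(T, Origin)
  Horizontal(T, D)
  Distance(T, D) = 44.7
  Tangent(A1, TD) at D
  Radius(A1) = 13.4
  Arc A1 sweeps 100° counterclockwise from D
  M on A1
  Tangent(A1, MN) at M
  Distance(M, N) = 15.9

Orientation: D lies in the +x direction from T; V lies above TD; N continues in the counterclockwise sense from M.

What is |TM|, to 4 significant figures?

59.99

T is at the origin; T and D share the same y with |TD| = 44.7 and D on the +x side, so D = (44.70, 0.000). Tangency of A1 to TD means the radius VD is perpendicular to TD, so V = D + (0, 13.4) = (44.70, 13.40). On A1, D sits at bearing -90° from V; a 100° counterclockwise sweep puts M at bearing 10°, so M = V + 13.4·(cos 10°, sin 10°) = (57.90, 15.73). Then |TM| = |M − T| = 59.99.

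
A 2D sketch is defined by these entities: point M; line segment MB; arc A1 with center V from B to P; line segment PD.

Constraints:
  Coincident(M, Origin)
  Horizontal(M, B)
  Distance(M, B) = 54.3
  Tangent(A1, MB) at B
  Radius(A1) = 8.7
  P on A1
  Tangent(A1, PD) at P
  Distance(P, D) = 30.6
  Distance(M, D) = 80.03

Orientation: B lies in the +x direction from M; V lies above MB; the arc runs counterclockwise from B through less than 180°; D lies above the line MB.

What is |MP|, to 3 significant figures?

62.9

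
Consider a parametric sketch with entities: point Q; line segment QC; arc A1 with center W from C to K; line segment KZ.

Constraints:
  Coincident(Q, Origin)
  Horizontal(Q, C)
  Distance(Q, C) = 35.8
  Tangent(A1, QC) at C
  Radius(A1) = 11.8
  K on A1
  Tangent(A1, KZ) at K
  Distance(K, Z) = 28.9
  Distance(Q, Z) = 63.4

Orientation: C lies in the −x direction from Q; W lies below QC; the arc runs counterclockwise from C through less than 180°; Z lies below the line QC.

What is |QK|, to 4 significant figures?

48.87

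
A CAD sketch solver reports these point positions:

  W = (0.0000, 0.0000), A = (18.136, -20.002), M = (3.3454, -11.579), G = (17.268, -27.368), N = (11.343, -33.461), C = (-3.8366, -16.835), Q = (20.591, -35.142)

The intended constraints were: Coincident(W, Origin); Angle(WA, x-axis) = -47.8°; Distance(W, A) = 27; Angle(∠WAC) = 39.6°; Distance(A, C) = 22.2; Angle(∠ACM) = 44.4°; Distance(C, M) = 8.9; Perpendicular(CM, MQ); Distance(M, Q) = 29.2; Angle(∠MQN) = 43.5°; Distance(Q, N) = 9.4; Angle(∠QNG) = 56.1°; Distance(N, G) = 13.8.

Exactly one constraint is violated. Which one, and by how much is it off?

Distance(N, G) = 13.8 — off by 5.30.

W = (0.00, 0.00) ✓; WA at -47.80° ✓; |WA| = 27.00 ✓; ∠WAC = 39.60° ✓; |AC| = 22.20 ✓; ∠ACM = 44.40° ✓; |CM| = 8.900 ✓; ∠(CM, MQ) = 90.00° ✓; |MQ| = 29.20 ✓; ∠MQN = 43.50° ✓; |QN| = 9.400 ✓; ∠QNG = 56.10° ✓; |NG| = 8.499 ✗.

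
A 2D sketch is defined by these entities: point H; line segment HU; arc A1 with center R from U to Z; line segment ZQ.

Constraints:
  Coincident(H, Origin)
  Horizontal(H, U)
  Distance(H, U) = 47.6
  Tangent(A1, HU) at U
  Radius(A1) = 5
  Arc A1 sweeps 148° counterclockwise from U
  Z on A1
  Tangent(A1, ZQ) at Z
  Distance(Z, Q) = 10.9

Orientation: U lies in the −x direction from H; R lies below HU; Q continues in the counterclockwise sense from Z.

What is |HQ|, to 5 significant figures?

43.669

On A1, U sits at bearing 90° from R; a 148° counterclockwise sweep puts Z at bearing 238°, so Z = R + 5.0·(cos 238°, sin 238°) = (-50.250, -9.2402). Tangency of A1 to ZQ means the radius RZ is perpendicular to ZQ, so ZQ runs along (−sin 238°, cos 238°); with |ZQ| = 10.9, Q = (-41.006, -15.016). Then |HQ| = |Q − H| = 43.669.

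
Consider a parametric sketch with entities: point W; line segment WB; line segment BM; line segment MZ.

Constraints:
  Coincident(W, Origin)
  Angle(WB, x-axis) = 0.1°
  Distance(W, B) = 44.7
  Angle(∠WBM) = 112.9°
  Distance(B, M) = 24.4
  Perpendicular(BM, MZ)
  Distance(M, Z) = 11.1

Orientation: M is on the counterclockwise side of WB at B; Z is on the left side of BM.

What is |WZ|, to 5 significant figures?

51.491

W is at the origin; WB runs at 0.1° with length 44.7, so B = 44.7·(cos 0.1°, sin 0.1°) = (44.700, 0.078016). ∠WBM = 112.9°, so BM runs at 0.1° + (180° − 112.9°) = 67.200° from the x-axis; with |BM| = 24.4, M = B + 24.4·(cos 67.200°, sin 67.200°) = (54.155, 22.571). BM is perpendicular to MZ; with |MZ| = 11.1 on the left of BM, Z = M + 11.1·(-0.92186, 0.38752) = (43.923, 26.873). Then |WZ| = |Z − W| = 51.491.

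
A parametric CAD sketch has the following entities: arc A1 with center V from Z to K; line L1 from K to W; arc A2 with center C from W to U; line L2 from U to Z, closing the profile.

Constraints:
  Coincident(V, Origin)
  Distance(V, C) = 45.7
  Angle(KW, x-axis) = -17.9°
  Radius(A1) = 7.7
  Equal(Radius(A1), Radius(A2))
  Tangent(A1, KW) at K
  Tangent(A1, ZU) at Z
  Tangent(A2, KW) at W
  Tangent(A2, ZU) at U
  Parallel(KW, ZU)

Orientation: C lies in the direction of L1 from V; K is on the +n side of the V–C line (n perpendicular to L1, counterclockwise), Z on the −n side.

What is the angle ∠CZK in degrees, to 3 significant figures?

80.4°

The slot axis is L1's direction at -17.9°, so u = (cos -17.9°, sin -17.9°) = (0.952, -0.307) and n = (−sin -17.9°, cos -17.9°) = (0.307, 0.952). V is at the origin and C lies 45.7 along u from V, so C = 45.7·u = (43.5, -14.0). Tangency of A1 to both parallel lines with radius 7.7 puts K and Z at V ± 7.7·n: K = (2.37, 7.33), Z = (-2.37, -7.33). Then cos ∠CZK = ZC·ZK / (|ZC||ZK|), giving 80.4°.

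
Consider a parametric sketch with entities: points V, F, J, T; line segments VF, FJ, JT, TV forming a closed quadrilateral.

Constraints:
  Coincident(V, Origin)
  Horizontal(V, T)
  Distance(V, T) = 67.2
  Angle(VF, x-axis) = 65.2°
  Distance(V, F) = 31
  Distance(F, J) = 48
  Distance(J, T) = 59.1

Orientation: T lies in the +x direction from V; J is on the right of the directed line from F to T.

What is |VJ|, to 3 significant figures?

22.9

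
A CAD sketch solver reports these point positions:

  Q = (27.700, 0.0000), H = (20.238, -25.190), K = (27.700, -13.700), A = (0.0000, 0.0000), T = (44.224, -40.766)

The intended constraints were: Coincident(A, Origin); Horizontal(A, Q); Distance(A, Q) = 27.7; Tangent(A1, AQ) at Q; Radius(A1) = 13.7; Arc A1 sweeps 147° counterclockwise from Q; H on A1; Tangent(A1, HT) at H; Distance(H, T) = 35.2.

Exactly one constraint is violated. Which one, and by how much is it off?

Distance(H, T) = 35.2 — off by 6.60.

A = (0.00, 0.00) ✓; A.y = 0.00, Q.y = 0.00 ✓; |AQ| = 27.70 ✓; ∠(KQ, QA) = 90.00° ✓; |KQ| = 13.70 ✓; bearing(K→H) − bearing(K→Q) = 147.0° ✓; |KH| = 13.70 ✓; ∠(KH, HT) = 90.00° ✓; |HT| = 28.60 ✗.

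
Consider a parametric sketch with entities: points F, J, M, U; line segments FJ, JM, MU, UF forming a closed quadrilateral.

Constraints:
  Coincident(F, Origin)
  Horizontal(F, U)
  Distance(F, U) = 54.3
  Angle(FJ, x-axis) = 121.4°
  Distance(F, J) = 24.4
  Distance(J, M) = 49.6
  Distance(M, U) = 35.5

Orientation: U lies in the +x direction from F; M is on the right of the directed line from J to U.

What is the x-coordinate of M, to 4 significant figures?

21.96

F is at the origin; FU is horizontal with |FU| = 54.3 and U in +x, so U = (54.3, 0). FJ runs at 121.4° with |FJ| = 24.4, so J = (-12.71, 20.83). M is determined by |JM| = 49.6 and |MU| = 35.5 together: it lies at the intersection of circle(J, 49.6) and circle(U, 35.5). With |JU| = 70.17, the foot of the radical line on JU is 43.64 from J and the perpendicular offset is √(49.6² − 43.64²) = 23.58. Taking the right-of-JU solution: M = (21.96, -14.64).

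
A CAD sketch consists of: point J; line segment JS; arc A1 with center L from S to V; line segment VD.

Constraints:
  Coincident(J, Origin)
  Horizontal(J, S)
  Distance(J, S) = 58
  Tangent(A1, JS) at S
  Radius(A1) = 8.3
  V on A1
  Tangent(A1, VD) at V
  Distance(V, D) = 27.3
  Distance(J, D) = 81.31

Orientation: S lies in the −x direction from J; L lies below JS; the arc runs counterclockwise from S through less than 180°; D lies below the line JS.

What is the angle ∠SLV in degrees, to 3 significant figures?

70.1°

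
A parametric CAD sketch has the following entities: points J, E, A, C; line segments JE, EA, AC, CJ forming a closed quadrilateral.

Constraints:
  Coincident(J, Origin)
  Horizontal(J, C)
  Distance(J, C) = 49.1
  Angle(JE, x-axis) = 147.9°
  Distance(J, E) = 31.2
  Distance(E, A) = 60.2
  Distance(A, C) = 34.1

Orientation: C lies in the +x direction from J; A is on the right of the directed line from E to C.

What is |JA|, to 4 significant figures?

29.27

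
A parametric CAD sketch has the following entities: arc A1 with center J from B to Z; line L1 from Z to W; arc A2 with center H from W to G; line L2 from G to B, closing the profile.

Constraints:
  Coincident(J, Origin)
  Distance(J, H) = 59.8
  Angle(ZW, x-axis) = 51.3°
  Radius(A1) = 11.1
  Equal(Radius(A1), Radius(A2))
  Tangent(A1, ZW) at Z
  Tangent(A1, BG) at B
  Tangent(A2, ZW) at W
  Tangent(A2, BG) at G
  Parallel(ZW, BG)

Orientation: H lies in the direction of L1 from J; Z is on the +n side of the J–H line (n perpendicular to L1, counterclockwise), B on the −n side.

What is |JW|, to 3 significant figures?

60.8

The slot axis is L1's direction at 51.3°, so u = (cos 51.3°, sin 51.3°) = (0.625, 0.780) and n = (−sin 51.3°, cos 51.3°) = (-0.780, 0.625). J is at the origin and H lies 59.8 along u from J, so H = 59.8·u = (37.4, 46.7). Tangency of A1 to both parallel lines with radius 11.1 puts Z and B at J ± 11.1·n: Z = (-8.66, 6.94), B = (8.66, -6.94). Equal radii place W and G the same way about H: W = H + 11.1·n = (28.7, 53.6), G = H − 11.1·n = (46.1, 39.7). Then |JW| = |W − J| = 60.8.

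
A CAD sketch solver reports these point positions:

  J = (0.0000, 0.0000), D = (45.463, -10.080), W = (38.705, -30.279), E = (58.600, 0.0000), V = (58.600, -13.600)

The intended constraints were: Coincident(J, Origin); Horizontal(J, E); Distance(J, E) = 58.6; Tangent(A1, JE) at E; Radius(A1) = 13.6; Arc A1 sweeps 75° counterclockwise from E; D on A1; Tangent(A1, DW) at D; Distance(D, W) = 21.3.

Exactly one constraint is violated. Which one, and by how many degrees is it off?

Tangent(A1, DW) at D — off by 3.50°.

J = (0.00, 0.00) ✓; J.y = 0.00, E.y = 0.00 ✓; |JE| = 58.60 ✓; ∠(VE, EJ) = 90.00° ✓; |VE| = 13.60 ✓; bearing(V→D) − bearing(V→E) = 75.00° ✓; |VD| = 13.60 ✓; ∠(VD, DW) = 93.50° ✗; |DW| = 21.30 ✓.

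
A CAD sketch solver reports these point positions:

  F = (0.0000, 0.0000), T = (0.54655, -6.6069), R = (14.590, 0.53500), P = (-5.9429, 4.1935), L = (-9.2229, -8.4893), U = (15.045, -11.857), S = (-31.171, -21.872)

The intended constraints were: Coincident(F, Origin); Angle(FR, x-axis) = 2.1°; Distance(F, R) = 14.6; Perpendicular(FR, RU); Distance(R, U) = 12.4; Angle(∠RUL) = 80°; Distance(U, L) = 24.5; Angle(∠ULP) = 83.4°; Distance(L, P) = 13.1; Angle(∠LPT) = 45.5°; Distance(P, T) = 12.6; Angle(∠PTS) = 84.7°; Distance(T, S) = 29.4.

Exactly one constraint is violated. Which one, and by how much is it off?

Distance(T, S) = 29.4 — off by 5.80.

F = (0.00, 0.00) ✓; FR at 2.100° ✓; |FR| = 14.60 ✓; ∠(FR, RU) = 90.00° ✓; |RU| = 12.40 ✓; ∠RUL = 80.00° ✓; |UL| = 24.50 ✓; ∠ULP = 83.40° ✓; |LP| = 13.10 ✓; ∠LPT = 45.50° ✓; |PT| = 12.60 ✓; ∠PTS = 84.70° ✓; |TS| = 35.20 ✗.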